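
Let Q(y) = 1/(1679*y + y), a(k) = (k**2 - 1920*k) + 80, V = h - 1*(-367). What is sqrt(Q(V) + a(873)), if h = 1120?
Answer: I*sqrt(356486780941875465)/624540 ≈ 956.01*I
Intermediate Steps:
V = 1487 (V = 1120 - 1*(-367) = 1120 + 367 = 1487)
a(k) = 80 + k**2 - 1920*k
Q(y) = 1/(1680*y)
sqrt(Q(V) + a(873)) = sqrt((1/1680)/1487 + (80 + 873**2 - 1920*873)) = sqrt((1/1680)*(1/1487) + (80 + 762129 - 1676160)) = sqrt(1/2498160 - 913951) = sqrt(-2283195830159/2498160) = I*sqrt(356486780941875465)/624540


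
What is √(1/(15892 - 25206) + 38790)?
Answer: 13*√19911571654/9314 ≈ 196.95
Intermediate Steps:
√(1/(15892 - 25206) + 38790) = √(1/(-9314) + 38790) = √(-1/9314 + 38790) = √(361290059/9314) = 13*√19911571654/9314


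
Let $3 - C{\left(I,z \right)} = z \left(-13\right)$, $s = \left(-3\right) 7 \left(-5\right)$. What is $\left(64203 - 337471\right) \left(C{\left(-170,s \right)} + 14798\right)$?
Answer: $-4417650488$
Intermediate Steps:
$s = 105$ ($s = \left(-21\right) \left(-5\right) = 105$)
$C{\left(I,z \right)} = 3 + 13 z$ ($C{\left(I,z \right)} = 3 - z \left(-13\right) = 3 - - 13 z = 3 + 13 z$)
$\left(64203 - 337471\right) \left(C{\left(-170,s \right)} + 14798\right) = \left(64203 - 337471\right) \left(\left(3 + 13 \cdot 105\right) + 14798\right) = - 273268 \left(\left(3 + 1365\right) + 14798\right) = - 273268 \left(1368 + 14798\right) = \left(-273268\right) 16166 = -4417650488$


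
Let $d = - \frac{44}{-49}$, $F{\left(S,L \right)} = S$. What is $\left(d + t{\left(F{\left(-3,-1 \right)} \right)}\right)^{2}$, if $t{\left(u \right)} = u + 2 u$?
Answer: $\frac{157609}{2401} \approx 65.643$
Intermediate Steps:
$t{\left(u \right)} = 3 u$
$d = \frac{44}{49}$ ($d = \left(-44\right) \left(- \frac{1}{49}\right) = \frac{44}{49} \approx 0.89796$)
$\left(d + t{\left(F{\left(-3,-1 \right)} \right)}\right)^{2} = \left(\frac{44}{49} + 3 \left(-3\right)\right)^{2} = \left(\frac{44}{49} - 9\right)^{2} = \left(- \frac{397}{49}\right)^{2} = \frac{157609}{2401}$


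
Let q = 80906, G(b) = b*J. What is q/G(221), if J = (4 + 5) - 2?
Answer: 11558/221 ≈ 52.299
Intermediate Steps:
J = 7 (J = 9 - 2 = 7)
G(b) = 7*b (G(b) = b*7 = 7*b)
q/G(221) = 80906/((7*221)) = 80906/1547 = 80906*(1/1547) = 11558/221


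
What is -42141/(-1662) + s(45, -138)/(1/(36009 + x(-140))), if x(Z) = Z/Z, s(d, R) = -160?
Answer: -3191912353/554 ≈ -5.7616e+6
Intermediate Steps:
x(Z) = 1
-42141/(-1662) + s(45, -138)/(1/(36009 + x(-140))) = -42141/(-1662) - 160/(1/(36009 + 1)) = -42141*(-1/1662) - 160/(1/36010) = 14047/554 - 160/1/36010 = 14047/554 - 160*36010 = 14047/554 - 5761600 = -3191912353/554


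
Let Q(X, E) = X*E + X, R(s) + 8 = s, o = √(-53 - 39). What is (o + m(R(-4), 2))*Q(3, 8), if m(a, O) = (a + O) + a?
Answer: -594 + 54*I*√23 ≈ -594.0 + 258.98*I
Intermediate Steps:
o = 2*I*√23 (o = √(-92) = 2*I*√23 ≈ 9.5917*I)
R(s) = -8 + s
Q(X, E) = X + E*X (Q(X, E) = E*X + X = X + E*X)
m(a, O) = O + 2*a (m(a, O) = (O + a) + a = O + 2*a)
(o + m(R(-4), 2))*Q(3, 8) = (2*I*√23 + (2 + 2*(-8 - 4)))*(3*(1 + 8)) = (2*I*√23 + (2 + 2*(-12)))*(3*9) = (2*I*√23 + (2 - 24))*27 = (2*I*√23 - 22)*27 = (-22 + 2*I*√23)*27 = -594 + 54*I*√23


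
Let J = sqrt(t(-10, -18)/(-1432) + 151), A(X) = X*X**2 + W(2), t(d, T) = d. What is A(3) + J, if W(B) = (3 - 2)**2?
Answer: 28 + sqrt(19353659)/358 ≈ 40.289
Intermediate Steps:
W(B) = 1 (W(B) = 1**2 = 1)
A(X) = 1 + X**3 (A(X) = X*X**2 + 1 = X**3 + 1 = 1 + X**3)
J = sqrt(19353659)/358 (J = sqrt(-10/(-1432) + 151) = sqrt(-10*(-1/1432) + 151) = sqrt(5/716 + 151) = sqrt(108121/716) = sqrt(19353659)/358 ≈ 12.288)
A(3) + J = (1 + 3**3) + sqrt(19353659)/358 = (1 + 27) + sqrt(19353659)/358 = 28 + sqrt(19353659)/358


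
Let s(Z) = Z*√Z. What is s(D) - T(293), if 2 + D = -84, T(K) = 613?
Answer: -613 - 86*I*√86 ≈ -613.0 - 797.53*I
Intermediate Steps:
D = -86 (D = -2 - 84 = -86)
s(Z) = Z^(3/2)
s(D) - T(293) = (-86)^(3/2) - 1*613 = -86*I*√86 - 613 = -613 - 86*I*√86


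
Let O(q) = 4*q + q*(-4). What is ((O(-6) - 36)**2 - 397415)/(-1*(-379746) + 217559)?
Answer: -396119/597305 ≈ -0.66318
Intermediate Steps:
O(q) = 0 (O(q) = 4*q - 4*q = 0)
((O(-6) - 36)**2 - 397415)/(-1*(-379746) + 217559) = ((0 - 36)**2 - 397415)/(-1*(-379746) + 217559) = ((-36)**2 - 397415)/(379746 + 217559) = (1296 - 397415)/597305 = -396119*1/597305 = -396119/597305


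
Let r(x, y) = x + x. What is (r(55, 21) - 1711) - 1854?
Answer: -3455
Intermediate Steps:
r(x, y) = 2*x
(r(55, 21) - 1711) - 1854 = (2*55 - 1711) - 1854 = (110 - 1711) - 1854 = -1601 - 1854 = -3455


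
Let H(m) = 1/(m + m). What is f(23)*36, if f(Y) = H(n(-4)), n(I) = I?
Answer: -9/2 ≈ -4.5000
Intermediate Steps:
H(m) = 1/(2*m)
f(Y) = -1/8 (f(Y) = (1/2)/(-4) = (1/2)*(-1/4) = -1/8)
f(23)*36 = -1/8*36 = -9/2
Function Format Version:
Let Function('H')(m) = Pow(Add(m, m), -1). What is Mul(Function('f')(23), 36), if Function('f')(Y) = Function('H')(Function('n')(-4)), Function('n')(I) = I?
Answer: Rational(-9, 2) ≈ -4.5000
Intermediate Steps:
Function('H')(m) = Mul(Rational(1, 2), Pow(m, -1)) (Function('H')(m) = Pow(Mul(2, m), -1) = Mul(Rational(1, 2), Pow(m, -1)))
Function('f')(Y) = Rational(-1, 8) (Function('f')(Y) = Mul(Rational(1, 2), Pow(-4, -1)) = Mul(Rational(1, 2), Rational(-1, 4)) = Rational(-1, 8))
Mul(Function('f')(23), 36) = Mul(Rational(-1, 8), 36) = Rational(-9, 2)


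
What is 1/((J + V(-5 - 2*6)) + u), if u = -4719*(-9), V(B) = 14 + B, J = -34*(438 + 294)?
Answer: 1/17580 ≈ 5.6883e-5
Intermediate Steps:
J = -24888 (J = -34*732 = -24888)
u = 42471
1/((J + V(-5 - 2*6)) + u) = 1/((-24888 + (14 + (-5 - 2*6))) + 42471) = 1/((-24888 + (14 + (-5 - 12))) + 42471) = 1/((-24888 + (14 - 17)) + 42471) = 1/((-24888 - 3) + 42471) = 1/(-24891 + 42471) = 1/17580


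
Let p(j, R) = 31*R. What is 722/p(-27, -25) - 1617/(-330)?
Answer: 6151/1550 ≈ 3.9684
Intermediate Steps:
722/p(-27, -25) - 1617/(-330) = 722/((31*(-25))) - 1617/(-330) = 722/(-775) - 1617*(-1/330) = 722*(-1/775) + 49/10 = -722/775 + 49/10 = 6151/1550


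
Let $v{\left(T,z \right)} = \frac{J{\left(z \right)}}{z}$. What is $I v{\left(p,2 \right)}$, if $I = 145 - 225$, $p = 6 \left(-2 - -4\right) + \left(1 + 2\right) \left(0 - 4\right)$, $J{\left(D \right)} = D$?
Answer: $-80$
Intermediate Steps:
$p = 0$ ($p = 6 \left(-2 + 4\right) + 3 \left(-4\right) = 6 \cdot 2 - 12 = 12 - 12 = 0$)
$v{\left(T,z \right)} = 1$ ($v{\left(T,z \right)} = \frac{z}{z} = 1$)
$I = -80$ ($I = 145 - 225 = -80$)
$I v{\left(p,2 \right)} = \left(-80\right) 1 = -80$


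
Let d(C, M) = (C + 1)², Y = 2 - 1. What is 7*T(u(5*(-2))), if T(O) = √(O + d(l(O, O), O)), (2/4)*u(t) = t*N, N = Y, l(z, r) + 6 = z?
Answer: 77*√5 ≈ 172.18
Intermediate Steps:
l(z, r) = -6 + z
Y = 1
d(C, M) = (1 + C)²
N = 1
u(t) = 2*t (u(t) = 2*(t*1) = 2*t)
T(O) = √(O + (-5 + O)²) (T(O) = √(O + (1 + (-6 + O))²) = √(O + (-5 + O)²))
7*T(u(5*(-2))) = 7*√(2*(5*(-2)) + (-5 + 2*(5*(-2)))²) = 7*√(2*(-10) + (-5 + 2*(-10))²) = 7*√(-20 + (-5 - 20)²) = 7*√(-20 + (-25)²) = 7*√(-20 + 625) = 7*√605 = 7*(11*√5) = 77*√5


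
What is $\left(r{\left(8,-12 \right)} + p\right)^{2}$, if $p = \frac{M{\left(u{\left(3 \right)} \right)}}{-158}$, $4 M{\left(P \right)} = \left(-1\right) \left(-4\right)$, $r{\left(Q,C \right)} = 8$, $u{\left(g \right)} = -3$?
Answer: $\frac{1595169}{24964} \approx 63.899$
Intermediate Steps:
$M{\left(P \right)} = 1$ ($M{\left(P \right)} = \frac{\left(-1\right) \left(-4\right)}{4} = \frac{1}{4} \cdot 4 = 1$)
$p = - \frac{1}{158}$ ($p = 1 \frac{1}{-158} = 1 \left(- \frac{1}{158}\right) = - \frac{1}{158} \approx -0.0063291$)
$\left(r{\left(8,-12 \right)} + p\right)^{2} = \left(8 - \frac{1}{158}\right)^{2} = \left(\frac{1263}{158}\right)^{2} = \frac{1595169}{24964}$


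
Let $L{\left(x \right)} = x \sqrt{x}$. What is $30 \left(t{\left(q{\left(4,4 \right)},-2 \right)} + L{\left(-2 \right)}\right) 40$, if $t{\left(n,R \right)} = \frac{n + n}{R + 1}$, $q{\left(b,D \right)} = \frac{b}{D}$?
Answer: $-2400 - 2400 i \sqrt{2} \approx -2400.0 - 3394.1 i$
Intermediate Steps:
$L{\left(x \right)} = x^{\frac{3}{2}}$
$t{\left(n,R \right)} = \frac{2 n}{1 + R}$
$30 \left(t{\left(q{\left(4,4 \right)},-2 \right)} + L{\left(-2 \right)}\right) 40 = 30 \left(\frac{2 \cdot \frac{4}{4}}{1 - 2} + \left(-2\right)^{\frac{3}{2}}\right) 40 = 30 \left(\frac{2 \cdot 4 \cdot \frac{1}{4}}{-1} - 2 i \sqrt{2}\right) 40 = 30 \left(2 \cdot 1 \left(-1\right) - 2 i \sqrt{2}\right) 40 = 30 \left(-2 - 2 i \sqrt{2}\right) 40 = \left(-60 - 60 i \sqrt{2}\right) 40 = -2400 - 2400 i \sqrt{2}$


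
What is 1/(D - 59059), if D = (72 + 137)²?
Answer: -1/15378 ≈ -6.5028e-5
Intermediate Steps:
D = 43681 (D = 209² = 43681)
1/(D - 59059) = 1/(43681 - 59059) = 1/(-15378) = -1/15378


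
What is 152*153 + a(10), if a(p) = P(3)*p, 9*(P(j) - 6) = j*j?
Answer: 23326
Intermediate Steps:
P(j) = 6 + j²/9 (P(j) = 6 + (j*j)/9 = 6 + j²/9)
a(p) = 7*p (a(p) = (6 + (⅑)*3²)*p = (6 + (⅑)*9)*p = (6 + 1)*p = 7*p)
152*153 + a(10) = 152*153 + 7*10 = 23256 + 70 = 23326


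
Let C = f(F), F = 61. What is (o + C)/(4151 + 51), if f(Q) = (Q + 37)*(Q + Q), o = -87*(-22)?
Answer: 6935/2101 ≈ 3.3008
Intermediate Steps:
o = 1914
f(Q) = 2*Q*(37 + Q) (f(Q) = (37 + Q)*(2*Q) = 2*Q*(37 + Q))
C = 11956 (C = 2*61*(37 + 61) = 2*61*98 = 11956)
(o + C)/(4151 + 51) = (1914 + 11956)/(4151 + 51) = 13870/4202 = 13870*(1/4202) = 6935/2101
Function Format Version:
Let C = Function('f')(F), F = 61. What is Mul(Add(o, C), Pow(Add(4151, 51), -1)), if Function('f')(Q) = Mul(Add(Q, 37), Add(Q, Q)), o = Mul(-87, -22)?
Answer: Rational(6935, 2101) ≈ 3.3008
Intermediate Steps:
o = 1914
Function('f')(Q) = Mul(2, Q, Add(37, Q)) (Function('f')(Q) = Mul(Add(37, Q), Mul(2, Q)) = Mul(2, Q, Add(37, Q)))
C = 11956 (C = Mul(2, 61, Add(37, 61)) = Mul(2, 61, 98) = 11956)
Mul(Add(o, C), Pow(Add(4151, 51), -1)) = Mul(Add(1914, 11956), Pow(Add(4151, 51), -1)) = Mul(13870, Pow(4202, -1)) = Mul(13870, Rational(1, 4202)) = Rational(6935, 2101)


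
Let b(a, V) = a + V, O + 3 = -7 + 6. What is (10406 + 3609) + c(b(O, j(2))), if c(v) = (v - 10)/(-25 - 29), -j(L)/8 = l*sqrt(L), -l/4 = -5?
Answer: 378412/27 + 80*sqrt(2)/27 ≈ 14019.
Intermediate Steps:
l = 20 (l = -4*(-5) = 20)
O = -4 (O = -3 + (-7 + 6) = -3 - 1 = -4)
j(L) = -160*sqrt(L)
b(a, V) = V + a
c(v) = 5/27 - v/54 (c(v) = (-10 + v)/(-54) = (-10 + v)*(-1/54) = 5/27 - v/54)
(10406 + 3609) + c(b(O, j(2))) = (10406 + 3609) + (5/27 - (-160*sqrt(2) - 4)/54) = 14015 + (5/27 - (-4 - 160*sqrt(2))/54) = 14015 + (5/27 + (2/27 + 80*sqrt(2)/27)) = 14015 + (7/27 + 80*sqrt(2)/27) = 378412/27 + 80*sqrt(2)/27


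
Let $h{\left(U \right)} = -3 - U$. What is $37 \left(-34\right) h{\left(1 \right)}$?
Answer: $5032$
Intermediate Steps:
$37 \left(-34\right) h{\left(1 \right)} = 37 \left(-34\right) \left(-3 - 1\right) = - 1258 \left(-3 - 1\right) = \left(-1258\right) \left(-4\right) = 5032$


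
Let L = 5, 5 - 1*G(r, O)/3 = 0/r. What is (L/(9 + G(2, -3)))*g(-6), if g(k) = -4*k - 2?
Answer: 55/12 ≈ 4.5833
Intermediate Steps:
G(r, O) = 15 (G(r, O) = 15 - 0/r = 15 - 3*0 = 15 + 0 = 15)
g(k) = -2 - 4*k
(L/(9 + G(2, -3)))*g(-6) = (5/(9 + 15))*(-2 - 4*(-6)) = (5/24)*(-2 + 24) = (5*(1/24))*22 = (5/24)*22 = 55/12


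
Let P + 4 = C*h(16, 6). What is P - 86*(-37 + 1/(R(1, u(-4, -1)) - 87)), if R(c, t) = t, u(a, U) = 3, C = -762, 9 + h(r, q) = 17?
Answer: -122513/42 ≈ -2917.0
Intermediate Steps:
h(r, q) = 8 (h(r, q) = -9 + 17 = 8)
P = -6100 (P = -4 - 762*8 = -4 - 6096 = -6100)
P - 86*(-37 + 1/(R(1, u(-4, -1)) - 87)) = -6100 - 86*(-37 + 1/(3 - 87)) = -6100 - 86*(-37 + 1/(-84)) = -6100 - 86*(-37 - 1/84) = -6100 - 86*(-3109)/84 = -6100 - 1*(-133687/42) = -6100 + 133687/42 = -122513/42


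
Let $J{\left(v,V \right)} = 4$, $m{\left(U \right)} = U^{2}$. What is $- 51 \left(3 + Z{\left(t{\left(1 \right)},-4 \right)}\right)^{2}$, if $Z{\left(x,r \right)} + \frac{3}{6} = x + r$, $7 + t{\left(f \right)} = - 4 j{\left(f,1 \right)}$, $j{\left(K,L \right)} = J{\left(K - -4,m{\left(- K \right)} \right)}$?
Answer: $- \frac{122451}{4} \approx -30613.0$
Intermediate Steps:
$j{\left(K,L \right)} = 4$
$t{\left(f \right)} = -23$ ($t{\left(f \right)} = -7 - 16 = -23$)
$Z{\left(x,r \right)} = - \frac{1}{2} + r + x$ ($Z{\left(x,r \right)} = - \frac{1}{2} + \left(x + r\right) = - \frac{1}{2} + \left(r + x\right) = - \frac{1}{2} + r + x$)
$- 51 \left(3 + Z{\left(t{\left(1 \right)},-4 \right)}\right)^{2} = - 51 \left(3 - \frac{55}{2}\right)^{2} = - 51 \left(- \frac{49}{2}\right)^{2} = \left(-51\right) \frac{2401}{4} = - \frac{122451}{4}$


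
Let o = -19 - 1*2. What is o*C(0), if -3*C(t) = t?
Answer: 0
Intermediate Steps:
o = -21 (o = -19 - 2 = -21)
C(t) = -t/3
o*C(0) = -(-7)*0 = -21*0 = 0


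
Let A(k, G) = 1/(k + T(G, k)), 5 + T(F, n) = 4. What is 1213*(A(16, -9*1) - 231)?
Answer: -4201832/15 ≈ -2.8012e+5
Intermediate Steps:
T(F, n) = -1 (T(F, n) = -5 + 4 = -1)
A(k, G) = 1/(-1 + k) (A(k, G) = 1/(k - 1) = 1/(-1 + k))
1213*(A(16, -9*1) - 231) = 1213*(1/(-1 + 16) - 231) = 1213*(1/15 - 231) = 1213*(-3464/15) = -4201832/15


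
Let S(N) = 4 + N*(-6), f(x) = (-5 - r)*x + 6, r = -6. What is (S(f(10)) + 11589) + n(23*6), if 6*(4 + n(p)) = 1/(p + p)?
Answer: 19032409/1656 ≈ 11493.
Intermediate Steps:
n(p) = -4 + 1/(12*p) (n(p) = -4 + 1/(6*(p + p)) = -4 + 1/(6*((2*p))) = -4 + (1/(2*p))/6 = -4 + 1/(12*p))
f(x) = 6 + x (f(x) = (-5 - 1*(-6))*x + 6 = (-5 + 6)*x + 6 = 1*x + 6 = x + 6 = 6 + x)
S(N) = 4 - 6*N
(S(f(10)) + 11589) + n(23*6) = ((4 - 6*(6 + 10)) + 11589) + (-4 + 1/(12*((23*6)))) = ((4 - 6*16) + 11589) + (-4 + (1/12)/138) = ((4 - 96) + 11589) + (-4 + (1/12)*(1/138)) = (-92 + 11589) + (-4 + 1/1656) = 11497 - 6623/1656 = 19032409/1656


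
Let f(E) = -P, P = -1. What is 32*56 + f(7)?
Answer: 1793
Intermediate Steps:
f(E) = 1 (f(E) = -1*(-1) = 1)
32*56 + f(7) = 32*56 + 1 = 1792 + 1 = 1793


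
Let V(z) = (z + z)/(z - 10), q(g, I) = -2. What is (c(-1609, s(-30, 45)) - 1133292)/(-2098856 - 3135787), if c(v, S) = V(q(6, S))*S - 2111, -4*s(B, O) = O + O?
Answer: 2270821/10469286 ≈ 0.21690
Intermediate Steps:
s(B, O) = -O/2 (s(B, O) = -(O + O)/4 = -O/2)
V(z) = 2*z/(-10 + z) (V(z) = (2*z)/(-10 + z) = 2*z/(-10 + z))
c(v, S) = -2111 + S/3 (c(v, S) = (2*(-2)/(-10 - 2))*S - 2111 = (2*(-2)/(-12))*S - 2111 = (2*(-2)*(-1/12))*S - 2111 = S/3 - 2111 = -2111 + S/3)
(c(-1609, s(-30, 45)) - 1133292)/(-2098856 - 3135787) = ((-2111 + (-1/2*45)/3) - 1133292)/(-2098856 - 3135787) = ((-2111 + (1/3)*(-45/2)) - 1133292)/(-5234643) = ((-2111 - 15/2) - 1133292)*(-1/5234643) = (-4237/2 - 1133292)*(-1/5234643) = -2270821/2*(-1/5234643) = 2270821/10469286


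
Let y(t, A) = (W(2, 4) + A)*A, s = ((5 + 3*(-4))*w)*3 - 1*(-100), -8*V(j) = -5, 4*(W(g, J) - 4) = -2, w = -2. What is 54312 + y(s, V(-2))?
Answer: 3476133/64 ≈ 54315.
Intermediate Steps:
W(g, J) = 7/2 (W(g, J) = 4 + (¼)*(-2) = 4 - ½ = 7/2)
V(j) = 5/8 (V(j) = -⅛*(-5) = 5/8)
s = 142 (s = ((5 + 3*(-4))*(-2))*3 - 1*(-100) = ((5 - 12)*(-2))*3 + 100 = -7*(-2)*3 + 100 = 14*3 + 100 = 42 + 100 = 142)
y(t, A) = A*(7/2 + A) (y(t, A) = (7/2 + A)*A = A*(7/2 + A))
54312 + y(s, V(-2)) = 54312 + (½)*(5/8)*(7 + 2*(5/8)) = 54312 + (½)*(5/8)*(7 + 5/4) = 54312 + (½)*(5/8)*(33/4) = 54312 + 165/64 = 3476133/64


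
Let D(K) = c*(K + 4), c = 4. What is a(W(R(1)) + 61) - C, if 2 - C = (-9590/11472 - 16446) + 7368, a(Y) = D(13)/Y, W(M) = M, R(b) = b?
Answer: -1614522901/177816 ≈ -9079.7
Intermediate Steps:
D(K) = 16 + 4*K (D(K) = 4*(K + 4) = 4*(4 + K) = 16 + 4*K)
a(Y) = 68/Y (a(Y) = (16 + 4*13)/Y = (16 + 52)/Y = 68/Y)
C = 52087675/5736 (C = 2 - ((-9590/11472 - 16446) + 7368) = 2 - ((-9590*1/11472 - 16446) + 7368) = 2 - ((-4795/5736 - 16446) + 7368) = 2 - (-94339051/5736 + 7368) = 2 - 1*(-52076203/5736) = 2 + 52076203/5736 = 52087675/5736 ≈ 9080.8)
a(W(R(1)) + 61) - C = 68/(1 + 61) - 1*52087675/5736 = 68/62 - 52087675/5736 = 68*(1/62) - 52087675/5736 = 34/31 - 52087675/5736 = -1614522901/177816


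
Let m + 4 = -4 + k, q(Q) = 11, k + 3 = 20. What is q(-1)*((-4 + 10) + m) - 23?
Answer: 142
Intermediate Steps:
k = 17 (k = -3 + 20 = 17)
m = 9 (m = -4 + (-4 + 17) = -4 + 13 = 9)
q(-1)*((-4 + 10) + m) - 23 = 11*((-4 + 10) + 9) - 23 = 11*(6 + 9) - 23 = 11*15 - 23 = 165 - 23 = 142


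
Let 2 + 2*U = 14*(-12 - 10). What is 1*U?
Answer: -155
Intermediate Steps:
U = -155 (U = -1 + (14*(-12 - 10))/2 = -1 + (14*(-22))/2 = -1 + (½)*(-308) = -1 - 154 = -155)
1*U = 1*(-155) = -155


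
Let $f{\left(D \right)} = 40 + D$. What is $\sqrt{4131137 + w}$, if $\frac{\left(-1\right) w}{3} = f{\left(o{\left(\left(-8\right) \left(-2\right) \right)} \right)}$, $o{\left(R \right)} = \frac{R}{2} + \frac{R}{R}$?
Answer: $\sqrt{4130990} \approx 2032.5$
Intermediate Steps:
$o{\left(R \right)} = 1 + \frac{R}{2}$ ($o{\left(R \right)} = R \frac{1}{2} + 1 = \frac{R}{2} + 1 = 1 + \frac{R}{2}$)
$w = -147$ ($w = - 3 \left(40 + \left(1 + \frac{\left(-8\right) \left(-2\right)}{2}\right)\right) = - 3 \left(40 + \left(1 + \frac{1}{2} \cdot 16\right)\right) = - 3 \left(40 + \left(1 + 8\right)\right) = - 3 \left(40 + 9\right) = \left(-3\right) 49 = -147$)
$\sqrt{4131137 + w} = \sqrt{4131137 - 147} = \sqrt{4130990}$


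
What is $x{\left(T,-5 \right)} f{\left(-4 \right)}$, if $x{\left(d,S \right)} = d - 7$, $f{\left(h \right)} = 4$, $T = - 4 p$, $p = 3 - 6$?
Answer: $20$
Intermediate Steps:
$p = -3$ ($p = 3 - 6 = -3$)
$T = 12$ ($T = \left(-4\right) \left(-3\right) = 12$)
$x{\left(d,S \right)} = -7 + d$
$x{\left(T,-5 \right)} f{\left(-4 \right)} = \left(-7 + 12\right) 4 = 5 \cdot 4 = 20$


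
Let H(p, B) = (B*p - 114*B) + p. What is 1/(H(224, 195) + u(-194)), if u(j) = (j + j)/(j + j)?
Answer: 1/21675 ≈ 4.6136e-5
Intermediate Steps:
u(j) = 1 (u(j) = (2*j)/((2*j)) = (2*j)*(1/(2*j)) = 1)
H(p, B) = p - 114*B + B*p (H(p, B) = (-114*B + B*p) + p = p - 114*B + B*p)
1/(H(224, 195) + u(-194)) = 1/((224 - 114*195 + 195*224) + 1) = 1/((224 - 22230 + 43680) + 1) = 1/(21674 + 1) = 1/21675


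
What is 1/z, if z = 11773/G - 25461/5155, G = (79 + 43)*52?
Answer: -536120/1653029 ≈ -0.32433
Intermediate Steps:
G = 6344 (G = 122*52 = 6344)
z = -1653029/536120 (z = 11773/6344 - 25461/5155 = 11773*(1/6344) - 25461*1/5155 = 193/104 - 25461/5155 = -1653029/536120 ≈ -3.0833)
1/z = 1/(-1653029/536120) = -536120/1653029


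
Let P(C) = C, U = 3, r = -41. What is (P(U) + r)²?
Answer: 1444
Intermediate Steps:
(P(U) + r)² = (3 - 41)² = (-38)² = 1444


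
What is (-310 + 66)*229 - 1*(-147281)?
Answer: 91405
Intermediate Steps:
(-310 + 66)*229 - 1*(-147281) = -244*229 + 147281 = -55876 + 147281 = 91405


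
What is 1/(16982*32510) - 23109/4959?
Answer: -4252709366807/912596207460 ≈ -4.6600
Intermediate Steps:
1/(16982*32510) - 23109/4959 = (1/16982)*(1/32510) - 23109*1/4959 = 1/552084820 - 7703/1653 = -4252709366807/912596207460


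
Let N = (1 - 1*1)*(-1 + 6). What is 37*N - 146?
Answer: -146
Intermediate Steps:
N = 0 (N = (1 - 1)*5 = 0*5 = 0)
37*N - 146 = 37*0 - 146 = 0 - 146 = -146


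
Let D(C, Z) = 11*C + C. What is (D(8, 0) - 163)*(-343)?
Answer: 22981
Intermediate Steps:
D(C, Z) = 12*C
(D(8, 0) - 163)*(-343) = (12*8 - 163)*(-343) = (96 - 163)*(-343) = -67*(-343) = 22981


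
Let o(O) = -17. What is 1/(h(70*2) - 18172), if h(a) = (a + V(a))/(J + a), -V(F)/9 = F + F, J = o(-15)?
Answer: -123/2237536 ≈ -5.4971e-5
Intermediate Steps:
J = -17
V(F) = -18*F (V(F) = -9*(F + F) = -18*F)
h(a) = -17*a/(-17 + a) (h(a) = (a - 18*a)/(-17 + a) = (-17*a)/(-17 + a) = -17*a/(-17 + a))
1/(h(70*2) - 18172) = 1/(-17*70*2/(-17 + 70*2) - 18172) = 1/(-17*140/(-17 + 140) - 18172) = 1/(-17*140/123 - 18172) = 1/(-17*140*1/123 - 18172) = 1/(-2380/123 - 18172) = 1/(-2237536/123) = -123/2237536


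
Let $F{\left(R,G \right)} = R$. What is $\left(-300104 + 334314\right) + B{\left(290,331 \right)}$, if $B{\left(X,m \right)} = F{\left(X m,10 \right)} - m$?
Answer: $129869$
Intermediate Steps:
$B{\left(X,m \right)} = - m + X m$ ($B{\left(X,m \right)} = X m - m = - m + X m$)
$\left(-300104 + 334314\right) + B{\left(290,331 \right)} = \left(-300104 + 334314\right) + 331 \left(-1 + 290\right) = 34210 + 331 \cdot 289 = 34210 + 95659 = 129869$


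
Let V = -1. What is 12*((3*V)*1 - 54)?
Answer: -684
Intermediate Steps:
12*((3*V)*1 - 54) = 12*((3*(-1))*1 - 54) = 12*(-3*1 - 54) = 12*(-3 - 54) = 12*(-57) = -684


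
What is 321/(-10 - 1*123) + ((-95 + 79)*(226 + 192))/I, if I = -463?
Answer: 740881/61579 ≈ 12.031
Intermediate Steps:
321/(-10 - 1*123) + ((-95 + 79)*(226 + 192))/I = 321/(-10 - 1*123) + ((-95 + 79)*(226 + 192))/(-463) = 321/(-10 - 123) - 16*418*(-1/463) = 321/(-133) - 6688*(-1/463) = 321*(-1/133) + 6688/463 = -321/133 + 6688/463 = 740881/61579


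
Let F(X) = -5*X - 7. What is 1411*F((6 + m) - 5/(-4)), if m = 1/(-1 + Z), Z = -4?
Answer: -238459/4 ≈ -59615.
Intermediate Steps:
m = -1/5 (m = 1/(-1 - 4) = 1/(-5) = -1/5 ≈ -0.20000)
F(X) = -7 - 5*X
1411*F((6 + m) - 5/(-4)) = 1411*(-7 - 5*((6 - 1/5) - 5/(-4))) = 1411*(-7 - 5*(29/5 - 5*(-1/4))) = 1411*(-7 - 5*(29/5 + 5/4)) = 1411*(-7 - 5*141/20) = 1411*(-7 - 141/4) = 1411*(-169/4) = -238459/4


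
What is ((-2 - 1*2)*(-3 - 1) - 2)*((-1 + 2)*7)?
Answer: 98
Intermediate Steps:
((-2 - 1*2)*(-3 - 1) - 2)*((-1 + 2)*7) = ((-2 - 2)*(-4) - 2)*(1*7) = (-4*(-4) - 2)*7 = (16 - 2)*7 = 14*7 = 98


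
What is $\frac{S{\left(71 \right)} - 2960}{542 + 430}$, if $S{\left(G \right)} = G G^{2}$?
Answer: $\frac{39439}{108} \approx 365.18$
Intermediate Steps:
$S{\left(G \right)} = G^{3}$
$\frac{S{\left(71 \right)} - 2960}{542 + 430} = \frac{71^{3} - 2960}{542 + 430} = \frac{357911 - 2960}{972} = 354951 \cdot \frac{1}{972} = \frac{39439}{108}$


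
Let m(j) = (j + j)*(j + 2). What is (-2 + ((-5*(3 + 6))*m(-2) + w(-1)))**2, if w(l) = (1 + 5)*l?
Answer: 64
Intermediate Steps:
w(l) = 6*l
m(j) = 2*j*(2 + j) (m(j) = (2*j)*(2 + j) = 2*j*(2 + j))
(-2 + ((-5*(3 + 6))*m(-2) + w(-1)))**2 = (-2 + ((-5*(3 + 6))*(2*(-2)*(2 - 2)) + 6*(-1)))**2 = (-2 + ((-5*9)*(2*(-2)*0) - 6))**2 = (-2 + (-45*0 - 6))**2 = (-2 + (0 - 6))**2 = (-2 - 6)**2 = (-8)**2 = 64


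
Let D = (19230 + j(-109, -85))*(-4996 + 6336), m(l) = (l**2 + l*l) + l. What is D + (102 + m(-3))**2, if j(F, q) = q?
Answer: 25667989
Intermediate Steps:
m(l) = l + 2*l**2 (m(l) = (l**2 + l**2) + l = 2*l**2 + l = l + 2*l**2)
D = 25654300 (D = (19230 - 85)*(-4996 + 6336) = 19145*1340 = 25654300)
D + (102 + m(-3))**2 = 25654300 + (102 - 3*(1 + 2*(-3)))**2 = 25654300 + (102 - 3*(1 - 6))**2 = 25654300 + (102 - 3*(-5))**2 = 25654300 + (102 + 15)**2 = 25654300 + 117**2 = 25654300 + 13689 = 25667989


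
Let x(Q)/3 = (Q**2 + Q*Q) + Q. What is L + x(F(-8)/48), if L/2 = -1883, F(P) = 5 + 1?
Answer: -120497/32 ≈ -3765.5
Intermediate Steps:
F(P) = 6
x(Q) = 3*Q + 6*Q**2 (x(Q) = 3*((Q**2 + Q*Q) + Q) = 3*((Q**2 + Q**2) + Q) = 3*(2*Q**2 + Q) = 3*(Q + 2*Q**2) = 3*Q + 6*Q**2)
L = -3766 (L = 2*(-1883) = -3766)
L + x(F(-8)/48) = -3766 + 3*(6/48)*(1 + 2*(6/48)) = -3766 + 3*(6*(1/48))*(1 + 2*(6*(1/48))) = -3766 + 3*(1/8)*(1 + 2*(1/8)) = -3766 + 3*(1/8)*(1 + 1/4) = -3766 + 3*(1/8)*(5/4) = -3766 + 15/32 = -120497/32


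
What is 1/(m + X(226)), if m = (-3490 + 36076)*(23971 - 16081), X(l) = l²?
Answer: 1/257154616 ≈ 3.8887e-9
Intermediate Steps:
m = 257103540 (m = 32586*7890 = 257103540)
1/(m + X(226)) = 1/(257103540 + 226²) = 1/(257103540 + 51076) = 1/257154616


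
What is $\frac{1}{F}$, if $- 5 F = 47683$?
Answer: $- \frac{5}{47683} \approx -0.00010486$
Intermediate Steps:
$F = - \frac{47683}{5}$ ($F = \left(- \frac{1}{5}\right) 47683 = - \frac{47683}{5} \approx -9536.6$)
$\frac{1}{F} = \frac{1}{- \frac{47683}{5}} = - \frac{5}{47683}$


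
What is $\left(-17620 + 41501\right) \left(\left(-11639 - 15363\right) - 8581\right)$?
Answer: $-849757623$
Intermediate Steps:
$\left(-17620 + 41501\right) \left(\left(-11639 - 15363\right) - 8581\right) = 23881 \left(-27002 - 8581\right) = 23881 \left(-35583\right) = -849757623$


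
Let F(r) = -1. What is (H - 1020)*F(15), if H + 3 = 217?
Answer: 806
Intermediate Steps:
H = 214 (H = -3 + 217 = 214)
(H - 1020)*F(15) = (214 - 1020)*(-1) = -806*(-1) = 806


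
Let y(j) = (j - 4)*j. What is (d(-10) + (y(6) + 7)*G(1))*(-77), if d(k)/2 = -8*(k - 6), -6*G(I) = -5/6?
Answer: -716947/36 ≈ -19915.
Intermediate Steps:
G(I) = 5/36 (G(I) = -(-5)/(6*6) = -⅙*(-⅚) = 5/36)
y(j) = j*(-4 + j) (y(j) = (-4 + j)*j = j*(-4 + j))
d(k) = 96 - 16*k (d(k) = 2*(-8*(k - 6)) = 2*(-8*(-6 + k)) = 2*(48 - 8*k) = 96 - 16*k)
(d(-10) + (y(6) + 7)*G(1))*(-77) = ((96 - 16*(-10)) + (6*(-4 + 6) + 7)*(5/36))*(-77) = ((96 + 160) + (6*2 + 7)*(5/36))*(-77) = (256 + (12 + 7)*(5/36))*(-77) = (256 + 19*(5/36))*(-77) = (256 + 95/36)*(-77) = (9311/36)*(-77) = -716947/36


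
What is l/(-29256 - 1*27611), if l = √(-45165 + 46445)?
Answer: -16*√5/56867 ≈ -0.00062914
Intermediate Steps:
l = 16*√5 (l = √1280 = 16*√5 ≈ 35.777)
l/(-29256 - 1*27611) = (16*√5)/(-29256 - 1*27611) = (16*√5)/(-29256 - 27611) = (16*√5)/(-56867) = (16*√5)*(-1/56867) = -16*√5/56867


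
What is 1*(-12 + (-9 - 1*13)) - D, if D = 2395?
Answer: -2429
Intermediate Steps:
1*(-12 + (-9 - 1*13)) - D = 1*(-12 + (-9 - 1*13)) - 1*2395 = 1*(-12 + (-9 - 13)) - 2395 = 1*(-12 - 22) - 2395 = 1*(-34) - 2395 = -34 - 2395 = -2429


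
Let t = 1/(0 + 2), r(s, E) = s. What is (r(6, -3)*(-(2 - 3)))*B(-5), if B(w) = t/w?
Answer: -3/5 ≈ -0.60000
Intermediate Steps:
t = 1/2 ≈ 0.50000
B(w) = 1/(2*w)
(r(6, -3)*(-(2 - 3)))*B(-5) = (6*(-(2 - 3)))*((1/2)/(-5)) = (6*(-1*(-1)))*((1/2)*(-1/5)) = (6*1)*(-1/10) = 6*(-1/10) = -3/5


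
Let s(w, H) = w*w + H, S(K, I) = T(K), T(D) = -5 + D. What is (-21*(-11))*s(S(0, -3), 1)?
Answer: 6006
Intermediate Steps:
S(K, I) = -5 + K
s(w, H) = H + w² (s(w, H) = w² + H = H + w²)
(-21*(-11))*s(S(0, -3), 1) = (-21*(-11))*(1 + (-5 + 0)²) = 231*(1 + (-5)²) = 231*(1 + 25) = 231*26 = 6006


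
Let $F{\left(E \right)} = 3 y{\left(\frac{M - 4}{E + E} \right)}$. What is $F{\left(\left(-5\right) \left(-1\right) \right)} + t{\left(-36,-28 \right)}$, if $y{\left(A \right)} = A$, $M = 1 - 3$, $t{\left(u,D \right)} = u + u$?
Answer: $- \frac{369}{5} \approx -73.8$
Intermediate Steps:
$t{\left(u,D \right)} = 2 u$
$M = -2$ ($M = 1 - 3 = -2$)
$F{\left(E \right)} = - \frac{9}{E}$ ($F{\left(E \right)} = 3 \frac{-2 - 4}{E + E} = 3 \left(- \frac{6}{2 E}\right) = 3 \left(- 6 \frac{1}{2 E}\right) = 3 \left(- \frac{3}{E}\right) = - \frac{9}{E}$)
$F{\left(\left(-5\right) \left(-1\right) \right)} + t{\left(-36,-28 \right)} = - \frac{9}{\left(-5\right) \left(-1\right)} + 2 \left(-36\right) = - \frac{9}{5} - 72 = - \frac{369}{5}$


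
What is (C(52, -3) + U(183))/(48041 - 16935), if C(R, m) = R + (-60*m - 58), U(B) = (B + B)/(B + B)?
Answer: 175/31106 ≈ 0.0056259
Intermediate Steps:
U(B) = 1 (U(B) = (2*B)/((2*B)) = (2*B)*(1/(2*B)) = 1)
C(R, m) = -58 + R - 60*m (C(R, m) = R + (-58 - 60*m) = -58 + R - 60*m)
(C(52, -3) + U(183))/(48041 - 16935) = ((-58 + 52 - 60*(-3)) + 1)/(48041 - 16935) = ((-58 + 52 + 180) + 1)/31106 = (174 + 1)*(1/31106) = 175*(1/31106) = 175/31106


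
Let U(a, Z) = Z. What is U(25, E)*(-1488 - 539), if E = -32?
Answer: 64864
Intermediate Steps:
U(25, E)*(-1488 - 539) = -32*(-1488 - 539) = -32*(-2027) = 64864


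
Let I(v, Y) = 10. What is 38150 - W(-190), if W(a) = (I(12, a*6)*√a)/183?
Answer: 38150 - 10*I*√190/183 ≈ 38150.0 - 0.75323*I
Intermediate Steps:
W(a) = 10*√a/183 (W(a) = (10*√a)/183 = (10*√a)*(1/183) = 10*√a/183)
38150 - W(-190) = 38150 - 10*√(-190)/183 = 38150 - 10*I*√190/183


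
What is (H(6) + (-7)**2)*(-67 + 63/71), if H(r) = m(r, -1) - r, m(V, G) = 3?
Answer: -215924/71 ≈ -3041.2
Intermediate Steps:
H(r) = 3 - r
(H(6) + (-7)**2)*(-67 + 63/71) = ((3 - 1*6) + (-7)**2)*(-67 + 63/71) = ((3 - 6) + 49)*(-67 + 63*(1/71)) = (-3 + 49)*(-67 + 63/71) = 46*(-4694/71) = -215924/71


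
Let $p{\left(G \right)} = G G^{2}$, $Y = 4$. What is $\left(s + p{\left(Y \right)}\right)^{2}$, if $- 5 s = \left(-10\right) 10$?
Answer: $7056$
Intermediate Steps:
$s = 20$ ($s = - \frac{\left(-10\right) 10}{5} = \left(- \frac{1}{5}\right) \left(-100\right) = 20$)
$p{\left(G \right)} = G^{3}$
$\left(s + p{\left(Y \right)}\right)^{2} = \left(20 + 4^{3}\right)^{2} = \left(20 + 64\right)^{2} = 84^{2} = 7056$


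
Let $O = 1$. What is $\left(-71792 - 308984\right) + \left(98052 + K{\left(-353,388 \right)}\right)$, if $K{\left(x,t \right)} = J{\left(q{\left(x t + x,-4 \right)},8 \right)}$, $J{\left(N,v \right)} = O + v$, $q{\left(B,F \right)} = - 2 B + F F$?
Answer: $-282715$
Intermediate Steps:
$q{\left(B,F \right)} = F^{2} - 2 B$ ($q{\left(B,F \right)} = - 2 B + F^{2} = F^{2} - 2 B$)
$J{\left(N,v \right)} = 1 + v$
$K{\left(x,t \right)} = 9$ ($K{\left(x,t \right)} = 1 + 8 = 9$)
$\left(-71792 - 308984\right) + \left(98052 + K{\left(-353,388 \right)}\right) = \left(-71792 - 308984\right) + \left(98052 + 9\right) = -380776 + 98061 = -282715$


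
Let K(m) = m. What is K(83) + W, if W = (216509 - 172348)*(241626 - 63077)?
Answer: 7884902472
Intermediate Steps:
W = 7884902389 (W = 44161*178549 = 7884902389)
K(83) + W = 83 + 7884902389 = 7884902472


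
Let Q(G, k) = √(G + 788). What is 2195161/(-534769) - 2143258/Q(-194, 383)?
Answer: -2195161/534769 - 1071629*√66/99 ≈ -87943.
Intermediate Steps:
Q(G, k) = √(788 + G)
2195161/(-534769) - 2143258/Q(-194, 383) = 2195161/(-534769) - 2143258/√(788 - 194) = 2195161*(-1/534769) - 2143258*√66/198 = -2195161/534769 - 2143258*√66/198 = -2195161/534769 - 1071629*√66/99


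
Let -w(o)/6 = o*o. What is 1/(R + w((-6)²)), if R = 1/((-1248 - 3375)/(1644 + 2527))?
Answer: -4623/35952619 ≈ -0.00012859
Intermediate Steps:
w(o) = -6*o² (w(o) = -6*o*o = -6*o²)
R = -4171/4623 (R = 1/(-4623/4171) = -4171/4623 ≈ -0.90223)
1/(R + w((-6)²)) = 1/(-4171/4623 - 6*((-6)²)²) = 1/(-4171/4623 - 6*36²) = 1/(-4171/4623 - 6*1296) = 1/(-4171/4623 - 7776) = 1/(-35952619/4623) = -4623/35952619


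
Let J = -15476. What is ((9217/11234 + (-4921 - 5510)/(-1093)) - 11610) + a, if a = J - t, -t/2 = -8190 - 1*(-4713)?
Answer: -417841802445/12278762 ≈ -34030.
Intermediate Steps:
t = 6954 (t = -2*(-8190 - 1*(-4713)) = -2*(-8190 + 4713) = -2*(-3477) = 6954)
a = -22430 (a = -15476 - 1*6954 = -15476 - 6954 = -22430)
((9217/11234 + (-4921 - 5510)/(-1093)) - 11610) + a = ((9217/11234 + (-4921 - 5510)/(-1093)) - 11610) - 22430 = ((9217*(1/11234) - 10431*(-1/1093)) - 11610) - 22430 = ((9217/11234 + 10431/1093) - 11610) - 22430 = (127256035/12278762 - 11610) - 22430 = -142429170785/12278762 - 22430 = -417841802445/12278762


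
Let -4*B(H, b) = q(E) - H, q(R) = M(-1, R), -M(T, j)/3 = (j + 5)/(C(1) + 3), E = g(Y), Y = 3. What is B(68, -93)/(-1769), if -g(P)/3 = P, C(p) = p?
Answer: -65/7076 ≈ -0.0091860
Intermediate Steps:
g(P) = -3*P
E = -9 (E = -3*3 = -9)
M(T, j) = -15/4 - 3*j/4 (M(T, j) = -3*(j + 5)/(1 + 3) = -3*(5 + j)/4 = -3*(5/4 + j/4) = -15/4 - 3*j/4)
q(R) = -15/4 - 3*R/4
B(H, b) = -¾ + H/4 (B(H, b) = -((-15/4 - ¾*(-9)) - H)/4 = -((-15/4 + 27/4) - H)/4 = -(3 - H)/4 = -¾ + H/4)
B(68, -93)/(-1769) = (-¾ + (¼)*68)/(-1769) = (-¾ + 17)*(-1/1769) = (65/4)*(-1/1769) = -65/7076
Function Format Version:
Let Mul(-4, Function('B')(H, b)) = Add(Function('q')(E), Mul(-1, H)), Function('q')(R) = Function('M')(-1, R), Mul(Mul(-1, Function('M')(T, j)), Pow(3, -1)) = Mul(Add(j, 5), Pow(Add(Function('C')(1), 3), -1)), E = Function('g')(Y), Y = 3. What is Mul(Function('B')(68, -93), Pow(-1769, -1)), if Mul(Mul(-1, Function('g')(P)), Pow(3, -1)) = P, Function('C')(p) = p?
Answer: Rational(-65, 7076) ≈ -0.0091860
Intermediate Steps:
Function('g')(P) = Mul(-3, P)
E = -9 (E = Mul(-3, 3) = -9)
Function('M')(T, j) = Add(Rational(-15, 4), Mul(Rational(-3, 4), j)) (Function('M')(T, j) = Mul(-3, Mul(Add(j, 5), Pow(Add(1, 3), -1))) = Mul(-3, Mul(Add(5, j), Pow(4, -1))) = Mul(-3, Mul(Add(5, j), Rational(1, 4))) = Mul(-3, Add(Rational(5, 4), Mul(Rational(1, 4), j))) = Add(Rational(-15, 4), Mul(Rational(-3, 4), j)))
Function('q')(R) = Add(Rational(-15, 4), Mul(Rational(-3, 4), R))
Function('B')(H, b) = Add(Rational(-3, 4), Mul(Rational(1, 4), H)) (Function('B')(H, b) = Mul(Rational(-1, 4), Add(Add(Rational(-15, 4), Mul(Rational(-3, 4), -9)), Mul(-1, H))) = Mul(Rational(-1, 4), Add(Add(Rational(-15, 4), Rational(27, 4)), Mul(-1, H))) = Mul(Rational(-1, 4), Add(3, Mul(-1, H))) = Add(Rational(-3, 4), Mul(Rational(1, 4), H)))
Mul(Function('B')(68, -93), Pow(-1769, -1)) = Mul(Add(Rational(-3, 4), Mul(Rational(1, 4), 68)), Pow(-1769, -1)) = Mul(Add(Rational(-3, 4), 17), Rational(-1, 1769)) = Mul(Rational(65, 4), Rational(-1, 1769)) = Rational(-65, 7076)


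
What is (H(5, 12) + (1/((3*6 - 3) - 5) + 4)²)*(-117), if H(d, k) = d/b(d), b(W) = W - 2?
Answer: -216177/100 ≈ -2161.8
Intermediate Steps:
b(W) = -2 + W
H(d, k) = d/(-2 + d)
(H(5, 12) + (1/((3*6 - 3) - 5) + 4)²)*(-117) = (5/(-2 + 5) + (1/((3*6 - 3) - 5) + 4)²)*(-117) = (5/3 + (1/((18 - 3) - 5) + 4)²)*(-117) = (5*(⅓) + (1/(15 - 5) + 4)²)*(-117) = (5/3 + (1/10 + 4)²)*(-117) = (5/3 + (⅒ + 4)²)*(-117) = (5/3 + (41/10)²)*(-117) = (5/3 + 1681/100)*(-117) = (5543/300)*(-117) = -216177/100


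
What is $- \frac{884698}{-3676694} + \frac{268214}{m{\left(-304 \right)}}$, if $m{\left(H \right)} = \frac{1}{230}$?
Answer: $\frac{113406192961689}{1838347} \approx 6.1689 \cdot 10^{7}$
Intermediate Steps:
$m{\left(H \right)} = \frac{1}{230}$
$- \frac{884698}{-3676694} + \frac{268214}{m{\left(-304 \right)}} = - \frac{884698}{-3676694} + 268214 \frac{1}{\frac{1}{230}} = \left(-884698\right) \left(- \frac{1}{3676694}\right) + 268214 \cdot 230 = \frac{442349}{1838347} + 61689220 = \frac{113406192961689}{1838347}$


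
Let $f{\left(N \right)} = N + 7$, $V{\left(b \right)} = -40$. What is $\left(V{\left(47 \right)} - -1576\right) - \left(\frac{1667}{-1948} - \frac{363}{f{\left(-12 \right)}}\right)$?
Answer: $\frac{14261851}{9740} \approx 1464.3$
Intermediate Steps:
$f{\left(N \right)} = 7 + N$
$\left(V{\left(47 \right)} - -1576\right) - \left(\frac{1667}{-1948} - \frac{363}{f{\left(-12 \right)}}\right) = \left(-40 - -1576\right) - \left(\frac{1667}{-1948} - \frac{363}{7 - 12}\right) = \left(-40 + 1576\right) - \left(1667 \left(- \frac{1}{1948}\right) - \frac{363}{-5}\right) = 1536 - \left(- \frac{1667}{1948} - - \frac{363}{5}\right) = 1536 - \left(- \frac{1667}{1948} + \frac{363}{5}\right) = 1536 - \frac{698789}{9740} = \frac{14261851}{9740}$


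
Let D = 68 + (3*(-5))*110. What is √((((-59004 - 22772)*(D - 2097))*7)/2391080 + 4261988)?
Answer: 3*√79985639417610/12995 ≈ 2064.7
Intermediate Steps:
D = -1582 (D = 68 - 15*110 = 68 - 1650 = -1582)
√((((-59004 - 22772)*(D - 2097))*7)/2391080 + 4261988) = √((((-59004 - 22772)*(-1582 - 2097))*7)/2391080 + 4261988) = √((-81776*(-3679)*7)*(1/2391080) + 4261988) = √((300853904*7)*(1/2391080) + 4261988) = √(2105977328*(1/2391080) + 4261988) = √(263247166/298885 + 4261988) = √(1274107530546/298885) = 3*√79985639417610/12995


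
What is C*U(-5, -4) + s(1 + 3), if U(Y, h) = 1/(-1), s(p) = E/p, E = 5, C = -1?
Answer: 9/4 ≈ 2.2500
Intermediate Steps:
s(p) = 5/p
U(Y, h) = -1
C*U(-5, -4) + s(1 + 3) = -1*(-1) + 5/(1 + 3) = 1 + 5/4 = 9/4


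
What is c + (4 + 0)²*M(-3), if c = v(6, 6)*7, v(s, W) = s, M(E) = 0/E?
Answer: 42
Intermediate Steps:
M(E) = 0
c = 42 (c = 6*7 = 42)
c + (4 + 0)²*M(-3) = 42 + (4 + 0)²*0 = 42 + 4²*0 = 42 + 16*0 = 42 + 0 = 42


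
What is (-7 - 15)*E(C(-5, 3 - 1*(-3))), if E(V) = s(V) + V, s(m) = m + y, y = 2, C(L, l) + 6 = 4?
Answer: 44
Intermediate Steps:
C(L, l) = -2 (C(L, l) = -6 + 4 = -2)
s(m) = 2 + m (s(m) = m + 2 = 2 + m)
E(V) = 2 + 2*V (E(V) = (2 + V) + V = 2 + 2*V)
(-7 - 15)*E(C(-5, 3 - 1*(-3))) = (-7 - 15)*(2 + 2*(-2)) = -22*(2 - 4) = -22*(-2) = 44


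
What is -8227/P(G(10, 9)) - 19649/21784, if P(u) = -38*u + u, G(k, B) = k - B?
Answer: 25498565/115144 ≈ 221.45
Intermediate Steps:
P(u) = -37*u
-8227/P(G(10, 9)) - 19649/21784 = -8227*(-1/(37*(10 - 1*9))) - 19649/21784 = -8227*(-1/(37*(10 - 9))) - 19649*1/21784 = -8227/((-37*1)) - 2807/3112 = -8227/(-37) - 2807/3112 = -8227*(-1/37) - 2807/3112 = 8227/37 - 2807/3112 = 25498565/115144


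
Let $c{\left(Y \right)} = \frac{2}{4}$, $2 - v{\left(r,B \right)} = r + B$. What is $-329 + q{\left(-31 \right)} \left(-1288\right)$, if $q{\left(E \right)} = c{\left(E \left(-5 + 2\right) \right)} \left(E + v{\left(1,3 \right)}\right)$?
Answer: $20923$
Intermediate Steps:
$v{\left(r,B \right)} = 2 - B - r$ ($v{\left(r,B \right)} = 2 - \left(r + B\right) = 2 - \left(B + r\right) = 2 - B - r$)
$c{\left(Y \right)} = \frac{1}{2}$ ($c{\left(Y \right)} = 2 \cdot \frac{1}{4} = \frac{1}{2}$)
$q{\left(E \right)} = -1 + \frac{E}{2}$ ($q{\left(E \right)} = \frac{E - 2}{2} = \frac{-2 + E}{2} = -1 + \frac{E}{2}$)
$-329 + q{\left(-31 \right)} \left(-1288\right) = -329 + \left(-1 + \frac{1}{2} \left(-31\right)\right) \left(-1288\right) = -329 + \left(-1 - \frac{31}{2}\right) \left(-1288\right) = -329 - -21252 = -329 + 21252 = 20923$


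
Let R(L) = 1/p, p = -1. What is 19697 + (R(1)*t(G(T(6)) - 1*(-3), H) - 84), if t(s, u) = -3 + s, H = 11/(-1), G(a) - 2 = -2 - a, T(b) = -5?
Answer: 19608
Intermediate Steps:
G(a) = -a (G(a) = 2 + (-2 - a) = -a)
H = -11 (H = 11*(-1) = -11)
R(L) = -1 (R(L) = 1/(-1) = 1*(-1) = -1)
19697 + (R(1)*t(G(T(6)) - 1*(-3), H) - 84) = 19697 + (-(-3 + (-1*(-5) - 1*(-3))) - 84) = 19697 + (-(-3 + (5 + 3)) - 84) = 19697 + (-(-3 + 8) - 84) = 19697 + (-1*5 - 84) = 19697 + (-5 - 84) = 19697 - 89 = 19608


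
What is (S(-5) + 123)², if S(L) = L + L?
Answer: 12769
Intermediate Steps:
S(L) = 2*L
(S(-5) + 123)² = (2*(-5) + 123)² = (-10 + 123)² = 113² = 12769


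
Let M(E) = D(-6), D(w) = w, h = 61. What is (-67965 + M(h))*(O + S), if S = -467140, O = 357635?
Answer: 7443164355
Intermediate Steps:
M(E) = -6
(-67965 + M(h))*(O + S) = (-67965 - 6)*(357635 - 467140) = -67971*(-109505) = 7443164355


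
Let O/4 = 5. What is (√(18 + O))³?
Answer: 38*√38 ≈ 234.25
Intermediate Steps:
O = 20 (O = 4*5 = 20)
(√(18 + O))³ = (√(18 + 20))³ = (√38)³ = 38*√38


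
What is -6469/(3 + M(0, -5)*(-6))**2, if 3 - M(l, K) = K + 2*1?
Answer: -6469/1089 ≈ -5.9403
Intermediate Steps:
M(l, K) = 1 - K (M(l, K) = 3 - (K + 2*1) = 3 - (K + 2) = 3 - (2 + K) = 3 + (-2 - K) = 1 - K)
-6469/(3 + M(0, -5)*(-6))**2 = -6469/(3 + (1 - 1*(-5))*(-6))**2 = -6469/(3 + (1 + 5)*(-6))**2 = -6469/(3 + 6*(-6))**2 = -6469/(3 - 36)**2 = -6469/((-33)**2) = -6469/1089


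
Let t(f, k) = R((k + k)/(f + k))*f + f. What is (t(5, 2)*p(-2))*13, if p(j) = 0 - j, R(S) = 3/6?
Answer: 195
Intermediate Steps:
R(S) = ½ (R(S) = 3*(⅙) = ½)
t(f, k) = 3*f/2 (t(f, k) = f/2 + f = 3*f/2)
p(j) = -j
(t(5, 2)*p(-2))*13 = (((3/2)*5)*(-1*(-2)))*13 = ((15/2)*2)*13 = 15*13 = 195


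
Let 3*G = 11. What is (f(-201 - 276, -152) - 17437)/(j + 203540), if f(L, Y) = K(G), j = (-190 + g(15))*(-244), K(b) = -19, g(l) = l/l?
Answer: -2182/31207 ≈ -0.069920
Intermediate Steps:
g(l) = 1
G = 11/3 (G = (⅓)*11 = 11/3 ≈ 3.6667)
j = 46116 (j = (-190 + 1)*(-244) = -189*(-244) = 46116)
f(L, Y) = -19
(f(-201 - 276, -152) - 17437)/(j + 203540) = (-19 - 17437)/(46116 + 203540) = -17456/249656 = -17456*1/249656 = -2182/31207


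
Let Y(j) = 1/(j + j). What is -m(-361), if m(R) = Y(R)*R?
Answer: -1/2 ≈ -0.50000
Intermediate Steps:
Y(j) = 1/(2*j)
m(R) = 1/2 (m(R) = (1/(2*R))*R = 1/2)
-m(-361) = -1*1/2 = -1/2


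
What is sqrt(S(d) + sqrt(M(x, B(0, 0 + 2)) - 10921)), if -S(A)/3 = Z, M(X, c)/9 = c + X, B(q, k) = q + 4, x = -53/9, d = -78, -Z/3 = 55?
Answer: sqrt(495 + I*sqrt(10938)) ≈ 22.371 + 2.3375*I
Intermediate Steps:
Z = -165 (Z = -3*55 = -165)
x = -53/9 (x = -53*1/9 = -53/9 ≈ -5.8889)
B(q, k) = 4 + q
M(X, c) = 9*X + 9*c (M(X, c) = 9*(c + X) = 9*(X + c) = 9*X + 9*c)
S(A) = 495 (S(A) = -3*(-165) = 495)
sqrt(S(d) + sqrt(M(x, B(0, 0 + 2)) - 10921)) = sqrt(495 + sqrt((9*(-53/9) + 9*(4 + 0)) - 10921)) = sqrt(495 + sqrt((-53 + 9*4) - 10921)) = sqrt(495 + sqrt((-53 + 36) - 10921)) = sqrt(495 + sqrt(-17 - 10921)) = sqrt(495 + sqrt(-10938)) = sqrt(495 + I*sqrt(10938))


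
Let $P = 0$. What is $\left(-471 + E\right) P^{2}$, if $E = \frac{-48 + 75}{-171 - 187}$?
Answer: $0$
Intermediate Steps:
$E = - \frac{27}{358}$ ($E = \frac{27}{-358} = 27 \left(- \frac{1}{358}\right) = - \frac{27}{358} \approx -0.075419$)
$\left(-471 + E\right) P^{2} = \left(-471 - \frac{27}{358}\right) 0^{2} = \left(- \frac{168645}{358}\right) 0 = 0$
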